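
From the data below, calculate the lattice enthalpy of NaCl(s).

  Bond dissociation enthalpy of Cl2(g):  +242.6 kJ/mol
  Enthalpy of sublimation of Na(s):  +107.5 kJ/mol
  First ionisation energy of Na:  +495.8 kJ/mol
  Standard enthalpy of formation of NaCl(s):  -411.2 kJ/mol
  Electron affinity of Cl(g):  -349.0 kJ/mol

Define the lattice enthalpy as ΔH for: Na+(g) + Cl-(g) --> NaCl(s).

ΔHf° = 1·ΔHsub + 1·(ΣIE) + 1/2·D(Cl2) + 1·EA + U
-411.2 = 1·(+107.5) + 1·(+495.8) + 1/2·(+242.6) + 1·(-349.0) + U
U = -411.2 − (+375.6) = -786.8 kJ/mol

U = -786.8 kJ/mol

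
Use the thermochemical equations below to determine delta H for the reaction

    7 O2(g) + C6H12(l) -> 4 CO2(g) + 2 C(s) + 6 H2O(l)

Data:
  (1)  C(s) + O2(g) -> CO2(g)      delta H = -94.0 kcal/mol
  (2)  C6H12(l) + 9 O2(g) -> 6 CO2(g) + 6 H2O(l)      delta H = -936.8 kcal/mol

delta H = -748.8 kcal/mol

(1) reversed and × 2: (-2)·(-94.0) = +188.0 kcal/mol
(2) as written: -936.8 kcal/mol
By Hess's law, delta H = (-2)·(-94.0) + (1)·(-936.8) = -748.8 kcal/mol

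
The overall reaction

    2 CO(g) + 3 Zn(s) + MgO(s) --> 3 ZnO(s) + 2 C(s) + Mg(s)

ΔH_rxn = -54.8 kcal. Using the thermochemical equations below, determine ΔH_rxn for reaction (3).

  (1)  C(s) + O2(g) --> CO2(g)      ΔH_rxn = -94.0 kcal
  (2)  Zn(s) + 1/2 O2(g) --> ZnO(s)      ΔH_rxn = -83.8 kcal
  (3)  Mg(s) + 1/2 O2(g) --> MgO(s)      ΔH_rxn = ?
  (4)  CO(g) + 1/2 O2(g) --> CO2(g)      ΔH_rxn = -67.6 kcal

ΔH_rxn = -143.8 kcal

(1) reversed and × 2: (-2)·(-94.0) = +188.0 kcal
(2) × 3: (3)·(-83.8) = -251.4 kcal
(3) reversed: contributes −x
(4) × 2: (2)·(-67.6) = -135.2 kcal
-54.8 = (+188.0) + (-251.4) + (-135.2) − x
x = (-54.8 − (-198.6)) / (-1) = -143.8 kcal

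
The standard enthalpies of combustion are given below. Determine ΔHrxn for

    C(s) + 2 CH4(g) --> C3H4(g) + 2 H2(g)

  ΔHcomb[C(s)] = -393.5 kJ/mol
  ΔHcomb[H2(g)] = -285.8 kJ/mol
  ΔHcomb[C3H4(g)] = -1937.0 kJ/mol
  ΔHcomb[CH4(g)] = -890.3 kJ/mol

ΔHrxn = 334.5 kJ/mol

With combustion enthalpies, reactants minus products:
= [1·(-393.5) + 2·(-890.3)] − [1·(-1937.0) + 2·(-285.8)]
= 334.5 kJ/mol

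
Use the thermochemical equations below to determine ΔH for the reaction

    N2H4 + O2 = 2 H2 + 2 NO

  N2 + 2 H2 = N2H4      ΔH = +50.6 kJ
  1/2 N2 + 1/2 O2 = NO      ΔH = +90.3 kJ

equation 1 reversed (N2H4 must end up as a reactant): -50.6 kJ
equation 2 × 2 (scale by 2 for the 2 NO): (2)·(+90.3) = +180.6 kJ
ΔH = (-50.6) + (+180.6) = 130.0 kJ

ΔH = 130.0 kJ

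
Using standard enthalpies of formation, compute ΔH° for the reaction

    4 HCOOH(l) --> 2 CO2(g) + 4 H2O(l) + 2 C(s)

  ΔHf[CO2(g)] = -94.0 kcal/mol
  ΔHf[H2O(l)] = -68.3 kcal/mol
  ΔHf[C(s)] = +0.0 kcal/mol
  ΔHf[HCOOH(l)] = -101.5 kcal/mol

Products: 2·(-94.0) + 4·(-68.3) + 2·(+0.0) = -461.2
Reactants: 4·(-101.5) = -406.0
ΔH° = (-461.2) − (-406.0) = -55.2 kcal/mol

ΔH° = -55.2 kcal/mol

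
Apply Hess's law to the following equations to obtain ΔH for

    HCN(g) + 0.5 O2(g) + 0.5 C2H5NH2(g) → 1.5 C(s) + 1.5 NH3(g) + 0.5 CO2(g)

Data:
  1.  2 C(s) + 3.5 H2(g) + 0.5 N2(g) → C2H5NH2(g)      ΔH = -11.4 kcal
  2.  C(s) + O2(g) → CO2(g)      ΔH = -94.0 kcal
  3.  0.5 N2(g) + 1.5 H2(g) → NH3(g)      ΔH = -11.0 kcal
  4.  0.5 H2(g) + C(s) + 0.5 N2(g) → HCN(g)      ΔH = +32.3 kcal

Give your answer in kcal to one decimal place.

ΔH = -90.1 kcal

eq. 1 reversed and × 1/2: (-1/2)·(-11.4) = +5.7 kcal
eq. 2 × 1/2: (1/2)·(-94.0) = -47.0 kcal
eq. 3 × 3/2: (3/2)·(-11.0) = -16.5 kcal
eq. 4 reversed: -32.3 kcal
ΔH = (+5.7) + (-47.0) + (-16.5) + (-32.3) = -90.1 kcal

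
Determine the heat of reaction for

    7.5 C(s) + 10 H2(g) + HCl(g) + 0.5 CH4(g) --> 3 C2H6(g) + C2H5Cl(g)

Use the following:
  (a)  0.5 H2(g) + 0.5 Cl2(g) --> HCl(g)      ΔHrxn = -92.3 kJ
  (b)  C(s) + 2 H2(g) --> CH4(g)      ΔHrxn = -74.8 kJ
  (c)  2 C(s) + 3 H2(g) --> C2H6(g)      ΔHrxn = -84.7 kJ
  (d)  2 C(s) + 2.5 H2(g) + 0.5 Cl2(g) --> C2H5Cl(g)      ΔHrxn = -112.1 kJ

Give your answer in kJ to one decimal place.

ΔHrxn = -236.5 kJ

(a) reversed (HCl(g) must end up as a reactant): +92.3 kJ
(b) reversed and × 1/2 (reverse to put CH4(g) on the reactant side; ×1/2 to match 1/2 CH4(g) in the target): (-1/2)·(-74.8) = +37.4 kJ
(c) × 3 (×3 to match 3 C2H6(g) in the target): (3)·(-84.7) = -254.1 kJ
(d) as written (C2H5Cl(g) already on the product side): -112.1 kJ
Combining the equations, ΔHrxn = (-1)·(-92.3) + (-1/2)·(-74.8) + (3)·(-84.7) + (1)·(-112.1) = -236.5 kJ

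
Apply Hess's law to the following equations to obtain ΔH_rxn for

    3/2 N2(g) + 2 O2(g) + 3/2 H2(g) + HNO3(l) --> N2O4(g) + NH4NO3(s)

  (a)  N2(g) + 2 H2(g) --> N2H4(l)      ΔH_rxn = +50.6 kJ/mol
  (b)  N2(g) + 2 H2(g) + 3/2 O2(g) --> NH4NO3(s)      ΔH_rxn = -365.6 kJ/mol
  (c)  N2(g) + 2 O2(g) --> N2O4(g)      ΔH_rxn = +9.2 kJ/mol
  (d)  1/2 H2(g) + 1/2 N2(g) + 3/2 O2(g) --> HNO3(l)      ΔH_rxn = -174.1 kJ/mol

(a): not needed (N2H4(l) appears nowhere else).
(b) as written (NH4NO3(s) already on the product side): -365.6 kJ/mol
(c) as written (N2O4(g) already on the product side): +9.2 kJ/mol
(d) reversed (reverse to put HNO3(l) on the reactant side): +174.1 kJ/mol
ΔH_rxn = (1)·(-365.6) + (1)·(+9.2) + (-1)·(-174.1) = -182.3 kJ/mol

ΔH_rxn = -182.3 kJ/mol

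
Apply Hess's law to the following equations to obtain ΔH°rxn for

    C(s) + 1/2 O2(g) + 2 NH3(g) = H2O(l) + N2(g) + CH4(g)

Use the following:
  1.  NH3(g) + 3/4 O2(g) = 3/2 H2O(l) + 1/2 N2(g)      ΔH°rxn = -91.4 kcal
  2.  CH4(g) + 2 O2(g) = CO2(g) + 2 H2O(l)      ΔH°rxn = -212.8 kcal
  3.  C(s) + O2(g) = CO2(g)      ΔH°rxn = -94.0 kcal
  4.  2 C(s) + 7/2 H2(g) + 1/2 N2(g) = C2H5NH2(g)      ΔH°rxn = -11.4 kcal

ΔH°rxn = -64.0 kcal

eq. 1 × 2 (scale by 2 for the 2 NH3(g)): (2)·(-91.4) = -182.8 kcal
eq. 2 reversed (CH4(g) must end up as a product): +212.8 kcal
eq. 3 as written: -94.0 kcal
eq. 4: not needed (H2(g) appears nowhere else).
ΔH°rxn = (-182.8) + (+212.8) + (-94.0) = -64.0 kcal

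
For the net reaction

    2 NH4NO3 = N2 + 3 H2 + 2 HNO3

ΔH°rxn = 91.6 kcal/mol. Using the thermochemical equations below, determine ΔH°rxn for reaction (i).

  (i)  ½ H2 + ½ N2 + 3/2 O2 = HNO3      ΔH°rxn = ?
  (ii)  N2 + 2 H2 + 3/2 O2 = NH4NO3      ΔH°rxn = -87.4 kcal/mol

ΔH°rxn = -41.6 kcal/mol

(i) × 2 (scale by 2 for the 2 HNO3): contributes 2·x
(ii) reversed and × 2 (NH4NO3 must end up as a reactant; scale by 2 for the 2 NH4NO3): (-2)·(-87.4) = +174.8 kcal/mol
+91.6 = (+174.8) + 2·x
x = (+91.6 − (+174.8)) / (2) = -41.6 kcal/mol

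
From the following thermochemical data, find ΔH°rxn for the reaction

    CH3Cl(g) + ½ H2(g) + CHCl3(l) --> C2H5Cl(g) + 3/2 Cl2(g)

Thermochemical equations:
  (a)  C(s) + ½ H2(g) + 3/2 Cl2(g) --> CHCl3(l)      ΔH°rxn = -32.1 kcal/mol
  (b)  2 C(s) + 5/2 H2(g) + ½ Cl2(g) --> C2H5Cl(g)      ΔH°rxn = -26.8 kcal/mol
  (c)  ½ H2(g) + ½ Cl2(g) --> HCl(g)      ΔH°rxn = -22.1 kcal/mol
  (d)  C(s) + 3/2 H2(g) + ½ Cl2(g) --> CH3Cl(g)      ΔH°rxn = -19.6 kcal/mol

ΔH°rxn = 24.9 kcal/mol

(a) reversed (CHCl3(l) must end up as a reactant): +32.1 kcal/mol
(b) as written (C2H5Cl(g) already on the product side): -26.8 kcal/mol
(c): not needed (HCl(g) appears nowhere else).
(d) reversed (reverse to put CH3Cl(g) on the reactant side): +19.6 kcal/mol
Since enthalpy is a state function, ΔH°rxn = (-1)·(-32.1) + (1)·(-26.8) + (-1)·(-19.6) = 24.9 kcal/mol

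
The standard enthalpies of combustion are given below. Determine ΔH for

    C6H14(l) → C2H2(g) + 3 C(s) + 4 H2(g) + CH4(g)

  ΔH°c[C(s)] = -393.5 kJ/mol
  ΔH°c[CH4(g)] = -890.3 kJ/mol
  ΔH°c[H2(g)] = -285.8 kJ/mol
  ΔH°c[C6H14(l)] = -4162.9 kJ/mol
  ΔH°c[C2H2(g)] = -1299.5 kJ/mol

ΔH = 350.6 kJ/mol

Using ΔH = Σ nΔHc°(reactants) − Σ nΔHc°(products):
= [1·(-4162.9)] − [1·(-1299.5) + 3·(-393.5) + 4·(-285.8) + 1·(-890.3)]
= 350.6 kJ/mol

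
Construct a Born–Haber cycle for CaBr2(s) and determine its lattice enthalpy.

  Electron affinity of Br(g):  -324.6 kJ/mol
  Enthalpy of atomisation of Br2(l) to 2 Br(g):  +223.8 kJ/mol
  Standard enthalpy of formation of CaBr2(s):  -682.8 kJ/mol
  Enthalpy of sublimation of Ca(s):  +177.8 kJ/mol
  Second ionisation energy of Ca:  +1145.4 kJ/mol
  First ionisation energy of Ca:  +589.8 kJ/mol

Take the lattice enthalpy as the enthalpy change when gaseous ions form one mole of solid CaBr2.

U = -2170.4 kJ/mol

ΔHf° = 1·ΔHsub + 1·(ΣIE) + 1·D(Br2) + 2·EA + U
-682.8 = 1·(+177.8) + 1·(+1735.2) + 1·(+223.8) + 2·(-324.6) + U
U = -682.8 − (+1487.6) = -2170.4 kJ/mol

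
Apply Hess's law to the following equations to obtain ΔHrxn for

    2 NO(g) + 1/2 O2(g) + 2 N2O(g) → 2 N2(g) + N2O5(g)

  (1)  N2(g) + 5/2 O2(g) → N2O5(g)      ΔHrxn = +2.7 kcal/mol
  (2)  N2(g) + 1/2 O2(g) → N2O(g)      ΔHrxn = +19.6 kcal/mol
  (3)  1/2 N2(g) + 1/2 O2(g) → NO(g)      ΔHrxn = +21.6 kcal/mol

(1) as written: +2.7 kcal/mol
(2) reversed and × 2: (-2)·(+19.6) = -39.2 kcal/mol
(3) reversed and × 2: (-2)·(+21.6) = -43.2 kcal/mol
Since enthalpy is a state function, ΔHrxn = (1)·(+2.7) + (-2)·(+19.6) + (-2)·(+21.6) = -79.7 kcal/mol

ΔHrxn = -79.7 kcal/mol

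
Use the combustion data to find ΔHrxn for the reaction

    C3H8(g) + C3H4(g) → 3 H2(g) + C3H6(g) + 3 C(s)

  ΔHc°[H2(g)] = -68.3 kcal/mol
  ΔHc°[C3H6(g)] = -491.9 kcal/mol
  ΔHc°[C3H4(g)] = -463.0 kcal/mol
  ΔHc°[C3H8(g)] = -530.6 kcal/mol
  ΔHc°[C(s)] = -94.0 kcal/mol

With combustion enthalpies, reactants minus products:
= [1·(-530.6) + 1·(-463.0)] − [3·(-68.3) + 1·(-491.9) + 3·(-94.0)]
= -14.8 kcal/mol

ΔHrxn = -14.8 kcal/mol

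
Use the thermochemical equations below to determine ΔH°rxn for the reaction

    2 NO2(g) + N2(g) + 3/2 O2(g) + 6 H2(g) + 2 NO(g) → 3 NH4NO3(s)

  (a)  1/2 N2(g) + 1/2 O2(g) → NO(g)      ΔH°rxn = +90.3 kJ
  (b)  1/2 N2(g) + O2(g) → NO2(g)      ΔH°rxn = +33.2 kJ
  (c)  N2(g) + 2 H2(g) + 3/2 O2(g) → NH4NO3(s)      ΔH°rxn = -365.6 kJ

(a) reversed and × 2 (NO(g) must end up as a reactant; scale by 2 for the 2 NO(g)): (-2)·(+90.3) = -180.6 kJ
(b) reversed and × 2 (NO2(g) must end up as a reactant; ×2 to match 2 NO2(g) in the target): (-2)·(+33.2) = -66.4 kJ
(c) × 3 (×3 to match 3 NH4NO3(s) in the target): (3)·(-365.6) = -1096.8 kJ
Summing the manipulated equations, ΔH°rxn = (-2)·(+90.3) + (-2)·(+33.2) + (3)·(-365.6) = -1343.8 kJ

ΔH°rxn = -1343.8 kJ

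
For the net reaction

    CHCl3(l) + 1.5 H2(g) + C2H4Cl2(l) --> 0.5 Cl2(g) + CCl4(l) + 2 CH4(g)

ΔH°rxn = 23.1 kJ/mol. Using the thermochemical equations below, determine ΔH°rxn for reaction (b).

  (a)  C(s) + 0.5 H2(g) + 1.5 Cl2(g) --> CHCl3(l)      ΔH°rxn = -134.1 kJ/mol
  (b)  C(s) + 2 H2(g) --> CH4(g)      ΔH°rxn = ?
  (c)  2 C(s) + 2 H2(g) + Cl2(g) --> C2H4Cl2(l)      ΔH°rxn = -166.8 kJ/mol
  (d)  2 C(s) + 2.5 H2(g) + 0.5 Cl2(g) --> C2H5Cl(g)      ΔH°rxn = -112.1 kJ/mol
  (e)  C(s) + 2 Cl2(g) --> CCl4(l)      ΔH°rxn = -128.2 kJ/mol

ΔH°rxn = -74.8 kJ/mol

(a) reversed: +134.1 kJ/mol
(b) × 2: contributes 2·x
(c) reversed: +166.8 kJ/mol
(d): not needed.
(e) as written: -128.2 kJ/mol
+23.1 = (+134.1) + (+166.8) + (-128.2) + 2·x
x = (+23.1 − (+172.7)) / (2) = -74.8 kJ/mol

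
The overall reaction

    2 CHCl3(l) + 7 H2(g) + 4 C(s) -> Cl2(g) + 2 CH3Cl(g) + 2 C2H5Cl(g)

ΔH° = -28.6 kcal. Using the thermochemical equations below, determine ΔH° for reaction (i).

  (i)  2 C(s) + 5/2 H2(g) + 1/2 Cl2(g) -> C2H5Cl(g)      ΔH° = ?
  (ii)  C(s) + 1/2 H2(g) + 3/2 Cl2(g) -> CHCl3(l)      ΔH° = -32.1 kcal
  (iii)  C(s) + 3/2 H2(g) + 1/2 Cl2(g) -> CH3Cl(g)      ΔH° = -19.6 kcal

ΔH° = -26.8 kcal

(i) × 2: contributes 2·x
(ii) reversed and × 2: (-2)·(-32.1) = +64.2 kcal
(iii) × 2: (2)·(-19.6) = -39.2 kcal
-28.6 = (+64.2) + (-39.2) + 2·x
x = (-28.6 − (+25.0)) / (2) = -26.8 kcal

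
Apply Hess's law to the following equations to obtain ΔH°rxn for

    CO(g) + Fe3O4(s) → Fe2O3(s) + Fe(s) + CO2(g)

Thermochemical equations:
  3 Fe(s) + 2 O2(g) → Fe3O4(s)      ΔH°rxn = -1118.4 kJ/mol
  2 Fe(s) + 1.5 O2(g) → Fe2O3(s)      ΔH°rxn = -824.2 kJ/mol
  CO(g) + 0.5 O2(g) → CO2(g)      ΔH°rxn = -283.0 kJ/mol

equation 1 reversed (Fe3O4(s) must end up as a reactant): +1118.4 kJ/mol
equation 2 as written (Fe2O3(s) already on the product side): -824.2 kJ/mol
equation 3 as written (CO(g) already on the reactant side): -283.0 kJ/mol
ΔH°rxn = (-1)·(-1118.4) + (1)·(-824.2) + (1)·(-283.0) = 11.2 kJ/mol

ΔH°rxn = 11.2 kJ/mol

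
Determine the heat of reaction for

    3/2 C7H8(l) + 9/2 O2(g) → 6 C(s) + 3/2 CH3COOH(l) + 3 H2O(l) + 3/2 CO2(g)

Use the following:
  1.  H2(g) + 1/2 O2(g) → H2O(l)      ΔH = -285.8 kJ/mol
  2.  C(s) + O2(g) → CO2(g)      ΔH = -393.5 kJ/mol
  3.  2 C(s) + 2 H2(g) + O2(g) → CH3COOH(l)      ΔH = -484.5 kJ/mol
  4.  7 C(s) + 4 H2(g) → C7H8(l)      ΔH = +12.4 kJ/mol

eq. 1 × 3 (scale by 3 for the 3 H2O(l)): (3)·(-285.8) = -857.4 kJ/mol
eq. 2 × 3/2 (×3/2 to match 3/2 CO2(g) in the target): (3/2)·(-393.5) = -590.25 kJ/mol
eq. 3 × 3/2 (scale by 3/2 for the 3/2 CH3COOH(l)): (3/2)·(-484.5) = -726.75 kJ/mol
eq. 4 reversed and × 3/2 (C7H8(l) must end up as a reactant; ×3/2 to match 3/2 C7H8(l) in the target): (-3/2)·(+12.4) = -18.6 kJ/mol
Combining the equations, ΔH = (3)·(-285.8) + (3/2)·(-393.5) + (3/2)·(-484.5) + (-3/2)·(+12.4) = -2193.0 kJ/mol

ΔH = -2193.0 kJ/mol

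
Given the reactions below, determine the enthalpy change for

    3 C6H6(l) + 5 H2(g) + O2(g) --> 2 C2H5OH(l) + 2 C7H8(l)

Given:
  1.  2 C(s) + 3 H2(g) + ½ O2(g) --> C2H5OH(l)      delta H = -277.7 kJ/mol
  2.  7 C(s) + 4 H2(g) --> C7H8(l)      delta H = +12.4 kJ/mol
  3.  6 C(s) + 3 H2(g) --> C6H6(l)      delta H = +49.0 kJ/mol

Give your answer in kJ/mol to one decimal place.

delta H = -677.6 kJ/mol

eq. 1 × 2 (×2 to match 2 C2H5OH(l) in the target): (2)·(-277.7) = -555.4 kJ/mol
eq. 2 × 2 (×2 to match 2 C7H8(l) in the target): (2)·(+12.4) = +24.8 kJ/mol
eq. 3 reversed and × 3 (C6H6(l) must end up as a reactant; ×3 to match 3 C6H6(l) in the target): (-3)·(+49.0) = -147.0 kJ/mol
delta H = (2)·(-277.7) + (2)·(+12.4) + (-3)·(+49.0) = -677.6 kJ/mol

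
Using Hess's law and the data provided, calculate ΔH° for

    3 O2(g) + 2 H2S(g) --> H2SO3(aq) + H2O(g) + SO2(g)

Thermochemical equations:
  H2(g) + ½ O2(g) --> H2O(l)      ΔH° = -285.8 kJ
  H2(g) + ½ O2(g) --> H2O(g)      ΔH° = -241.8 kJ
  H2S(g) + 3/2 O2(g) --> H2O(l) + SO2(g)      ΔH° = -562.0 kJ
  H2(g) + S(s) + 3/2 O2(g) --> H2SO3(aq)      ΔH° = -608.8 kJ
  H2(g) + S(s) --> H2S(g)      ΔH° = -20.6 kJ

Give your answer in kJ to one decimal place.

ΔH° = -1106.2 kJ

equation 1 reversed: +285.8 kJ
equation 2 as written: -241.8 kJ
equation 3 as written: -562.0 kJ
equation 4 as written: -608.8 kJ
equation 5 reversed: +20.6 kJ
By Hess's law, ΔH° = (-1)·(-285.8) + (1)·(-241.8) + (1)·(-562.0) + (1)·(-608.8) + (-1)·(-20.6) = -1106.2 kJ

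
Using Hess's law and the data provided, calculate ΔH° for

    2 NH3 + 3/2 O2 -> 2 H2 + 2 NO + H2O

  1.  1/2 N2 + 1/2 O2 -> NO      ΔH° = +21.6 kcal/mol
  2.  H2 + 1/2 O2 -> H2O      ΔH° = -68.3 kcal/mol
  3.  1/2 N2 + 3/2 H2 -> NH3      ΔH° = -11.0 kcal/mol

eq. 1 × 2 (scale by 2 for the 2 NO): (2)·(+21.6) = +43.2 kcal/mol
eq. 2 as written (H2O already on the product side): -68.3 kcal/mol
eq. 3 reversed and × 2 (NH3 must end up as a reactant; ×2 to match 2 NH3 in the target): (-2)·(-11.0) = +22.0 kcal/mol
ΔH° = (+43.2) + (-68.3) + (+22.0) = -3.1 kcal/mol

ΔH° = -3.1 kcal/mol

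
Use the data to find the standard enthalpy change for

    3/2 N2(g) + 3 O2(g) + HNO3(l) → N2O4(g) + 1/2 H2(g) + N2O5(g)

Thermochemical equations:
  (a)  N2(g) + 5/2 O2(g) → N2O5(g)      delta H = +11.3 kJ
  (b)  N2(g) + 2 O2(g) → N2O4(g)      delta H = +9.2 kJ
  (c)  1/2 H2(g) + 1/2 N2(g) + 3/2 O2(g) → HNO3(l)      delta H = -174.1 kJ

delta H = 194.6 kJ

(a) as written (N2O5(g) already on the product side): +11.3 kJ
(b) as written (N2O4(g) already on the product side): +9.2 kJ
(c) reversed (HNO3(l) must end up as a reactant): +174.1 kJ
By Hess's law, delta H = (1)·(+11.3) + (1)·(+9.2) + (-1)·(-174.1) = 194.6 kJ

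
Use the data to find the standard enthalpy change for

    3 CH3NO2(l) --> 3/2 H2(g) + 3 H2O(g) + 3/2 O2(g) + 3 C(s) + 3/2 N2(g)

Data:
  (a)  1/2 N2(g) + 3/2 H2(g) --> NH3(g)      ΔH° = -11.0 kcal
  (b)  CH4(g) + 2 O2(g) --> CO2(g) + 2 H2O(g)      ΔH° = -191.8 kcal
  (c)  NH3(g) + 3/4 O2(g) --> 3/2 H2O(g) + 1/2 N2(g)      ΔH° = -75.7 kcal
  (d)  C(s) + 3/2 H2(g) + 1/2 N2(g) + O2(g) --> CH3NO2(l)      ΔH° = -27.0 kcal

ΔH° = -92.4 kcal

(a) × 2: (2)·(-11.0) = -22.0 kcal
(b): not needed (CO2(g) appears nowhere else).
(c) × 2: (2)·(-75.7) = -151.4 kcal
(d) reversed and × 3 (reverse to put CH3NO2(l) on the reactant side; scale by 3 for the 3 CH3NO2(l)): (-3)·(-27.0) = +81.0 kcal
Combining the equations, ΔH° = (2)·(-11.0) + (2)·(-75.7) + (-3)·(-27.0) = -92.4 kcal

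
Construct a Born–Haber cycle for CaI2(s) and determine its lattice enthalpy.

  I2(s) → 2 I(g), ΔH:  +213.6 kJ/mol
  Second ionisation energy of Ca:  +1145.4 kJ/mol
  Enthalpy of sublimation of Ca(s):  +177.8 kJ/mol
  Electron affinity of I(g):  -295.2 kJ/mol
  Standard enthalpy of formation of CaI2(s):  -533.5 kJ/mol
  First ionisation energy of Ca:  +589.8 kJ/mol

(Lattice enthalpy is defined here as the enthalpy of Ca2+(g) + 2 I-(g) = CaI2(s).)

U = -2069.7 kJ/mol

ΔHf° = 1·ΔHsub + 1·(ΣIE) + 1·D(I2) + 2·EA + U
-533.5 = 1·(+177.8) + 1·(+1735.2) + 1·(+213.6) + 2·(-295.2) + U
U = -533.5 − (+1536.2) = -2069.7 kJ/mol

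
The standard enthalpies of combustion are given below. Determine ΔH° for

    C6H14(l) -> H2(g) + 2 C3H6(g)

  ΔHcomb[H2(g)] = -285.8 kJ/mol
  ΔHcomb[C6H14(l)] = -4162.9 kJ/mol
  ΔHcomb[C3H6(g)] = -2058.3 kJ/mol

ΔH° = 239.5 kJ/mol

Using ΔH = Σ nΔHc°(reactants) − Σ nΔHc°(products):
= [1·(-4162.9)] − [1·(-285.8) + 2·(-2058.3)]
= 239.5 kJ/mol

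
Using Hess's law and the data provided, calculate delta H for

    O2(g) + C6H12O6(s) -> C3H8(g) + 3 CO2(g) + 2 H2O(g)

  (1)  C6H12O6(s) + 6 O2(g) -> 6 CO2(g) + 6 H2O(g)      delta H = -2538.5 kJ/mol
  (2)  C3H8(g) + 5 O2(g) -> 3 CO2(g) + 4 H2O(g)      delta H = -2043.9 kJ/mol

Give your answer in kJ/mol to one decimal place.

delta H = -494.6 kJ/mol

(1) as written: -2538.5 kJ/mol
(2) reversed: +2043.9 kJ/mol
Combining the equations, delta H = (1)·(-2538.5) + (-1)·(-2043.9) = -494.6 kJ/mol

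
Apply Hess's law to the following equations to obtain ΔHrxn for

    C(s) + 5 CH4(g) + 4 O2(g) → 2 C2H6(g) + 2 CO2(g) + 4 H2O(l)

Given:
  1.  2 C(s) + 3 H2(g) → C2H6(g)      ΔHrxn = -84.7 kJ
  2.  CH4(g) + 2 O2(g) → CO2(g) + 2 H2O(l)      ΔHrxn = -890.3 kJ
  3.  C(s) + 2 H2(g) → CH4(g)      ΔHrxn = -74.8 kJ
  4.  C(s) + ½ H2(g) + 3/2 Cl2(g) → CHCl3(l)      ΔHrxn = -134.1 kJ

eq. 1 × 2: (2)·(-84.7) = -169.4 kJ
eq. 2 × 2: (2)·(-890.3) = -1780.6 kJ
eq. 3 reversed and × 3: (-3)·(-74.8) = +224.4 kJ
eq. 4: not needed.
ΔHrxn = (2)·(-84.7) + (2)·(-890.3) + (-3)·(-74.8) = -1725.6 kJ

ΔHrxn = -1725.6 kJ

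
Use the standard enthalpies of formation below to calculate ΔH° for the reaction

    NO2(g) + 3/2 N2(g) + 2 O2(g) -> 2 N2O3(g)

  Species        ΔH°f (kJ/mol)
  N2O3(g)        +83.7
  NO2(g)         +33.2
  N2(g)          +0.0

Products: 2·(+83.7) = +167.4
Reactants: 1·(+33.2) + 3/2·(+0.0) + 2·(+0.0) = +33.2
ΔH° = (+167.4) − (+33.2) = 134.2 kJ/mol

ΔH° = 134.2 kJ/mol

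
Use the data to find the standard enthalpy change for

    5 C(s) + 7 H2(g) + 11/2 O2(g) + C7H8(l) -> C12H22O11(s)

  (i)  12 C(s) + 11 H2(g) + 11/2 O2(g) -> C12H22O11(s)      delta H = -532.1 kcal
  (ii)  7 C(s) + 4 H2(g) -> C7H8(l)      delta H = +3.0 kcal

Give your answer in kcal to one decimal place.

delta H = -535.1 kcal

(i) as written: -532.1 kcal
(ii) reversed: -3.0 kcal
Since enthalpy is a state function, delta H = (-532.1) + (-3.0) = -535.1 kcal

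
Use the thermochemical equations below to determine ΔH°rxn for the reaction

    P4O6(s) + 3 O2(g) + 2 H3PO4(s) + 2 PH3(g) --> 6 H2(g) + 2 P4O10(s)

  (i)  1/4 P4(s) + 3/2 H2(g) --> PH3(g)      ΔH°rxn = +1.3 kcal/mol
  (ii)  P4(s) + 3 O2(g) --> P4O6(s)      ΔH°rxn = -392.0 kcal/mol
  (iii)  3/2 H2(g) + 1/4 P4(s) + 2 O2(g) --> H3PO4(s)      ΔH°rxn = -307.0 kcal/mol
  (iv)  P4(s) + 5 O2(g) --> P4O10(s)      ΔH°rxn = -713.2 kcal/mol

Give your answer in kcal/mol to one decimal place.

(i) reversed and × 2: (-2)·(+1.3) = -2.6 kcal/mol
(ii) reversed: +392.0 kcal/mol
(iii) reversed and × 2: (-2)·(-307.0) = +614.0 kcal/mol
(iv) × 2: (2)·(-713.2) = -1426.4 kcal/mol
By Hess's law, ΔH°rxn = (-2.6) + (+392.0) + (+614.0) + (-1426.4) = -423.0 kcal/mol

ΔH°rxn = -423.0 kcal/mol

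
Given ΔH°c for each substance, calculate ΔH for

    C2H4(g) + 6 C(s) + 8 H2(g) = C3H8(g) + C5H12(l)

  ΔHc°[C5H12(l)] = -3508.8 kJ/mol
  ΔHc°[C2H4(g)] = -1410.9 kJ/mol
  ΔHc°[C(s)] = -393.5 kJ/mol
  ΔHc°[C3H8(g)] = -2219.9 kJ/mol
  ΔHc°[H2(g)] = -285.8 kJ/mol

ΔH = -329.6 kJ/mol

Using ΔH = Σ nΔHc°(reactants) − Σ nΔHc°(products):
= [1·(-1410.9) + 6·(-393.5) + 8·(-285.8)] − [1·(-2219.9) + 1·(-3508.8)]
= -329.6 kJ/mol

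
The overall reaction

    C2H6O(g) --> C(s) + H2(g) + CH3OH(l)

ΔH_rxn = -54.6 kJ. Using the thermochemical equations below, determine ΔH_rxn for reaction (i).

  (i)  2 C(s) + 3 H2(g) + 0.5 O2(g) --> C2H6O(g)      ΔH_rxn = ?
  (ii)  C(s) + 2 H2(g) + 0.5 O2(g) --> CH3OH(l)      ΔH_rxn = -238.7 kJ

(i) reversed (C2H6O(g) must end up as a reactant): contributes −x
(ii) as written (CH3OH(l) already on the product side): -238.7 kJ
-54.6 = (-238.7) − x
x = (-54.6 − (-238.7)) / (-1) = -184.1 kJ

ΔH_rxn = -184.1 kJ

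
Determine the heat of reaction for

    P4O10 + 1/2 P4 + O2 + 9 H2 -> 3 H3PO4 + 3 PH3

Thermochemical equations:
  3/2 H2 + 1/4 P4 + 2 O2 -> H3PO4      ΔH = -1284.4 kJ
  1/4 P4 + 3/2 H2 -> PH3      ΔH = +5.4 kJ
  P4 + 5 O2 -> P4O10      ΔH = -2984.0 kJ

equation 1 × 3 (scale by 3 for the 3 H3PO4): (3)·(-1284.4) = -3853.2 kJ
equation 2 × 3 (×3 to match 3 PH3 in the target): (3)·(+5.4) = +16.2 kJ
equation 3 reversed (P4O10 must end up as a reactant): +2984.0 kJ
Since enthalpy is a state function, ΔH = (3)·(-1284.4) + (3)·(+5.4) + (-1)·(-2984.0) = -853.0 kJ

ΔH = -853.0 kJ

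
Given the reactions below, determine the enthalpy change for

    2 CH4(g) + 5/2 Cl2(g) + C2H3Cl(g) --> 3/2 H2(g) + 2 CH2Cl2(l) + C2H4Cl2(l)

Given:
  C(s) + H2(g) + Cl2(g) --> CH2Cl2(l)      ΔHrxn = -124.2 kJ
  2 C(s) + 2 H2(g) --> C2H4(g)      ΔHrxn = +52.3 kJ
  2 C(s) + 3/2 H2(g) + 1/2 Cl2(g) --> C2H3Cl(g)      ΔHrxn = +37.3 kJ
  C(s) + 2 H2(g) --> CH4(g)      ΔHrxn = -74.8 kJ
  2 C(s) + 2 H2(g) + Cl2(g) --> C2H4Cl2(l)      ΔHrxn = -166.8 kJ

ΔHrxn = -302.9 kJ

equation 1 × 2 (scale by 2 for the 2 CH2Cl2(l)): (2)·(-124.2) = -248.4 kJ
equation 2: not needed (C2H4(g) appears nowhere else).
equation 3 reversed (reverse to put C2H3Cl(g) on the reactant side): -37.3 kJ
equation 4 reversed and × 2 (reverse to put CH4(g) on the reactant side; ×2 to match 2 CH4(g) in the target): (-2)·(-74.8) = +149.6 kJ
equation 5 as written (C2H4Cl2(l) already on the product side): -166.8 kJ
Combining the equations, ΔHrxn = (2)·(-124.2) + (-1)·(+37.3) + (-2)·(-74.8) + (1)·(-166.8) = -302.9 kJ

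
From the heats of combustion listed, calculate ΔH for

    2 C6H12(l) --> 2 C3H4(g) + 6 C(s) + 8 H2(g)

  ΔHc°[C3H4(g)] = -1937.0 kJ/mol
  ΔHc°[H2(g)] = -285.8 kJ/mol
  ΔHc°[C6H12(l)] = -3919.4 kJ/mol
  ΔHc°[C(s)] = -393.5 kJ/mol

With combustion enthalpies, reactants minus products:
= [2·(-3919.4)] − [2·(-1937.0) + 6·(-393.5) + 8·(-285.8)]
= 682.6 kJ/mol

ΔH = 682.6 kJ/mol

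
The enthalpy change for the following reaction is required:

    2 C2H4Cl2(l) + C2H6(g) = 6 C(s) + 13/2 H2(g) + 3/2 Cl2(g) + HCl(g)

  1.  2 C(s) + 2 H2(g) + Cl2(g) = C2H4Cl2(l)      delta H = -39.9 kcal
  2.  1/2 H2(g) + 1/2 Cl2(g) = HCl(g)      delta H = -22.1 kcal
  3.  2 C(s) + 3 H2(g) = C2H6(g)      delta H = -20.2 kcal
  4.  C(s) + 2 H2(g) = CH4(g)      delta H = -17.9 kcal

eq. 1 reversed and × 2: (-2)·(-39.9) = +79.8 kcal
eq. 2 as written: -22.1 kcal
eq. 3 reversed: +20.2 kcal
eq. 4: not needed.
Summing the manipulated equations, delta H = (+79.8) + (-22.1) + (+20.2) = 77.9 kcal

delta H = 77.9 kcal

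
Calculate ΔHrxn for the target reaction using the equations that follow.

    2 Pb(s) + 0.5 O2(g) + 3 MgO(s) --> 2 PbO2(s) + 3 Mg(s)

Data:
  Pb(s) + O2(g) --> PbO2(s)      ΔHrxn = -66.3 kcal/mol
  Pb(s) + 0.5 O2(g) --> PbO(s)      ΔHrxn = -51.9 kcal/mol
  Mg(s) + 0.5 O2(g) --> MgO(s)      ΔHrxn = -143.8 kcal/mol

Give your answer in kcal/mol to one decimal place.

ΔHrxn = 298.8 kcal/mol

equation 1 × 2 (×2 to match 2 PbO2(s) in the target): (2)·(-66.3) = -132.6 kcal/mol
equation 2: not needed (PbO(s) appears nowhere else).
equation 3 reversed and × 3 (reverse to put MgO(s) on the reactant side; scale by 3 for the 3 MgO(s)): (-3)·(-143.8) = +431.4 kcal/mol
ΔHrxn = (-132.6) + (+431.4) = 298.8 kcal/mol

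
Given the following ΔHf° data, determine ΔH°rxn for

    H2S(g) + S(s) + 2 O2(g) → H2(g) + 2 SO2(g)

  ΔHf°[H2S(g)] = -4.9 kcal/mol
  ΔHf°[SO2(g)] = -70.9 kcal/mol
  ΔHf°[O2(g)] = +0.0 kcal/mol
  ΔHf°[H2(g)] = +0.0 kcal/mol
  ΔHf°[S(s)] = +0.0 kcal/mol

Products: 1·(+0.0) + 2·(-70.9) = -141.8
Reactants: 1·(-4.9) + 1·(+0.0) + 2·(+0.0) = -4.9
ΔH°rxn = (-141.8) − (-4.9) = -136.9 kcal/mol

ΔH°rxn = -136.9 kcal/mol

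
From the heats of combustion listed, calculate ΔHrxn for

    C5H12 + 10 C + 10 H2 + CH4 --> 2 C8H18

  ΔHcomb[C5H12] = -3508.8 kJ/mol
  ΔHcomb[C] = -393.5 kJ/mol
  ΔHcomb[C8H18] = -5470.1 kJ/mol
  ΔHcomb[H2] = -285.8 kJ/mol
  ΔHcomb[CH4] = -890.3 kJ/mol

Using ΔH = Σ nΔHc°(reactants) − Σ nΔHc°(products):
= [1·(-3508.8) + 10·(-393.5) + 10·(-285.8) + 1·(-890.3)] − [2·(-5470.1)]
= -251.9 kJ/mol

ΔHrxn = -251.9 kJ/mol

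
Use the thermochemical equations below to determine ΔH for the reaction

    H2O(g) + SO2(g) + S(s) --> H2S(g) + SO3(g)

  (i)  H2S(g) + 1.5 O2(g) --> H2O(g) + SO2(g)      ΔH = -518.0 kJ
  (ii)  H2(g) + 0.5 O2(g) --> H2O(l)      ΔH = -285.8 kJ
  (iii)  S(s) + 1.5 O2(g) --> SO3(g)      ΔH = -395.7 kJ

ΔH = 122.3 kJ

(i) reversed: +518.0 kJ
(ii): not needed.
(iii) as written: -395.7 kJ
ΔH = (-1)·(-518.0) + (1)·(-395.7) = 122.3 kJ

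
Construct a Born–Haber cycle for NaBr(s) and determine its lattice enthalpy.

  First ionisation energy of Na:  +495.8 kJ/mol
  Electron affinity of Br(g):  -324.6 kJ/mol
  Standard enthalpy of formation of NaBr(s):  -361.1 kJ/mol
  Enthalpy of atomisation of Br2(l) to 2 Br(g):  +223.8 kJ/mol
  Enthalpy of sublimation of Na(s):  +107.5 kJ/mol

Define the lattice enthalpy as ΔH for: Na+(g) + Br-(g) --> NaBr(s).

ΔHf° = 1·ΔHsub + 1·(ΣIE) + 1/2·D(Br2) + 1·EA + U
-361.1 = 1·(+107.5) + 1·(+495.8) + 1/2·(+223.8) + 1·(-324.6) + U
U = -361.1 − (+390.6) = -751.7 kJ/mol

U = -751.7 kJ/mol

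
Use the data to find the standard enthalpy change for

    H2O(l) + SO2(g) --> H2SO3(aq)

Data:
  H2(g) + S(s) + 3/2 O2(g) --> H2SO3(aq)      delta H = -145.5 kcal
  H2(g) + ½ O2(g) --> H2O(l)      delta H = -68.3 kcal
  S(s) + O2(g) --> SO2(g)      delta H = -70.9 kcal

equation 1 as written (H2SO3(aq) already on the product side): -145.5 kcal
equation 2 reversed (H2O(l) must end up as a reactant): +68.3 kcal
equation 3 reversed (SO2(g) must end up as a reactant): +70.9 kcal
delta H = (1)·(-145.5) + (-1)·(-68.3) + (-1)·(-70.9) = -6.3 kcal

delta H = -6.3 kcal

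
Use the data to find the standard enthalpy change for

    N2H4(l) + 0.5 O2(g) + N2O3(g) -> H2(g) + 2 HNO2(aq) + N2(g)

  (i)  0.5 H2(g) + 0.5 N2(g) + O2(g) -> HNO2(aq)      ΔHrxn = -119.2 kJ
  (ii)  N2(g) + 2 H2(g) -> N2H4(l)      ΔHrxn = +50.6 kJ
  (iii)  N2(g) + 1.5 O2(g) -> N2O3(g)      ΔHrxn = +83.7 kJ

(i) × 2 (scale by 2 for the 2 HNO2(aq)): (2)·(-119.2) = -238.4 kJ
(ii) reversed (reverse to put N2H4(l) on the reactant side): -50.6 kJ
(iii) reversed (reverse to put N2O3(g) on the reactant side): -83.7 kJ
ΔHrxn = (-238.4) + (-50.6) + (-83.7) = -372.7 kJ

ΔHrxn = -372.7 kJ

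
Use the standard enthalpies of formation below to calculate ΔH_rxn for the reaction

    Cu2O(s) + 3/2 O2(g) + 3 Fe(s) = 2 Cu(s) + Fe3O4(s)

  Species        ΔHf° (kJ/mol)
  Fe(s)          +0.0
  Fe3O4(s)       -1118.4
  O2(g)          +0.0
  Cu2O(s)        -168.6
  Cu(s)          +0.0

Products: 2·(+0.0) + 1·(-1118.4) = -1118.4
Reactants: 1·(-168.6) + 3/2·(+0.0) + 3·(+0.0) = -168.6
ΔH_rxn = (-1118.4) − (-168.6) = -949.8 kJ/mol

ΔH_rxn = -949.8 kJ/mol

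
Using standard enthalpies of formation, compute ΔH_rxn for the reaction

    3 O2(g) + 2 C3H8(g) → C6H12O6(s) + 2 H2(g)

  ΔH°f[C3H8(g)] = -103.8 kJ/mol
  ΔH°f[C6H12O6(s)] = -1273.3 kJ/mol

Products: 1·(-1273.3) + 2·(+0.0) = -1273.3
Reactants: 3·(+0.0) + 2·(-103.8) = -207.6
ΔH_rxn = (-1273.3) − (-207.6) = -1065.7 kJ/mol

ΔH_rxn = -1065.7 kJ/mol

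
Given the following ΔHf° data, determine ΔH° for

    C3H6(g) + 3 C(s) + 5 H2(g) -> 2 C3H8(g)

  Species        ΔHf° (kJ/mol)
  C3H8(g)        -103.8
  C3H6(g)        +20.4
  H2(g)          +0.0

Products: 2·(-103.8) = -207.6
Reactants: 1·(+20.4) + 3·(+0.0) + 5·(+0.0) = +20.4
ΔH° = (-207.6) − (+20.4) = -228.0 kJ/mol

ΔH° = -228.0 kJ/mol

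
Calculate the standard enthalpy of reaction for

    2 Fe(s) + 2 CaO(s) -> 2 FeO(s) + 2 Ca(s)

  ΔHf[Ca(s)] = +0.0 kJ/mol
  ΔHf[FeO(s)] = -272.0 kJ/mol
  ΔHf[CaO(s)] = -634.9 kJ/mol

Products: 2·(-272.0) + 2·(+0.0) = -544.0
Reactants: 2·(+0.0) + 2·(-634.9) = -1269.8
ΔHrxn = (-544.0) − (-1269.8) = 725.8 kJ/mol

ΔHrxn = 725.8 kJ/mol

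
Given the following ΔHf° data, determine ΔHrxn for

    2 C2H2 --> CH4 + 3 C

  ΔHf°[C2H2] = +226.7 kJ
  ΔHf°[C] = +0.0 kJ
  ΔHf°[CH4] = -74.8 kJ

Products: 1·(-74.8) + 3·(+0.0) = -74.8
Reactants: 2·(+226.7) = +453.4
ΔHrxn = (-74.8) − (+453.4) = -528.2 kJ

ΔHrxn = -528.2 kJ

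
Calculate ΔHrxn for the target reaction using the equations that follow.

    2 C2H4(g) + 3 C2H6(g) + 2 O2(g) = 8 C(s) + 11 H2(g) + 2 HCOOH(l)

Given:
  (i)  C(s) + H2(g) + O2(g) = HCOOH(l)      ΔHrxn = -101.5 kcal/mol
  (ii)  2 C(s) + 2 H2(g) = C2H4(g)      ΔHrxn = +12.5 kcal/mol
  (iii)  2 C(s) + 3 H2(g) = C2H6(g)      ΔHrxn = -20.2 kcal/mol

(i) × 2: (2)·(-101.5) = -203.0 kcal/mol
(ii) reversed and × 2: (-2)·(+12.5) = -25.0 kcal/mol
(iii) reversed and × 3: (-3)·(-20.2) = +60.6 kcal/mol
Since enthalpy is a state function, ΔHrxn = (-203.0) + (-25.0) + (+60.6) = -167.4 kcal/mol

ΔHrxn = -167.4 kcal/mol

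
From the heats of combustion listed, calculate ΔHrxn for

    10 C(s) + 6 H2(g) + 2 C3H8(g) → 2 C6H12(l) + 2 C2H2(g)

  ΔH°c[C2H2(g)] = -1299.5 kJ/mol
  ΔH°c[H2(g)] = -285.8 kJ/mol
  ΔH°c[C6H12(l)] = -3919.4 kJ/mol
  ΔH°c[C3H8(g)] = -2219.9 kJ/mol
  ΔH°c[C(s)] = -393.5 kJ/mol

ΔHrxn = 348.2 kJ/mol

Using ΔH = Σ nΔHc°(reactants) − Σ nΔHc°(products):
= [10·(-393.5) + 6·(-285.8) + 2·(-2219.9)] − [2·(-3919.4) + 2·(-1299.5)]
= 348.2 kJ/mol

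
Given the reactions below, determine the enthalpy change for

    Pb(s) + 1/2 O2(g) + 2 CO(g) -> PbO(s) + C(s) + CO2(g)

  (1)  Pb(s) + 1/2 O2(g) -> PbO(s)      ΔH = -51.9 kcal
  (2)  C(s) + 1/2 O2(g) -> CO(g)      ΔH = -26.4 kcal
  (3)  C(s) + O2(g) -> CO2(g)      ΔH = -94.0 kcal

ΔH = -93.1 kcal

(1) as written: -51.9 kcal
(2) reversed and × 2: (-2)·(-26.4) = +52.8 kcal
(3) as written: -94.0 kcal
ΔH = (-51.9) + (+52.8) + (-94.0) = -93.1 kcal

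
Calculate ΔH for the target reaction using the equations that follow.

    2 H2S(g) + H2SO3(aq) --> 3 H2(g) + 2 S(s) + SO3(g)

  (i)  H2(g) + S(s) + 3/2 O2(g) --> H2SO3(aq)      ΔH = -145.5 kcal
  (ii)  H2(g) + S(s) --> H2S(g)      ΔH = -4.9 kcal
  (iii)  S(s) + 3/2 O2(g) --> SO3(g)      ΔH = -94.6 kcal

(i) reversed: +145.5 kcal
(ii) reversed and × 2: (-2)·(-4.9) = +9.8 kcal
(iii) as written: -94.6 kcal
By Hess's law, ΔH = (-1)·(-145.5) + (-2)·(-4.9) + (1)·(-94.6) = 60.7 kcal

ΔH = 60.7 kcal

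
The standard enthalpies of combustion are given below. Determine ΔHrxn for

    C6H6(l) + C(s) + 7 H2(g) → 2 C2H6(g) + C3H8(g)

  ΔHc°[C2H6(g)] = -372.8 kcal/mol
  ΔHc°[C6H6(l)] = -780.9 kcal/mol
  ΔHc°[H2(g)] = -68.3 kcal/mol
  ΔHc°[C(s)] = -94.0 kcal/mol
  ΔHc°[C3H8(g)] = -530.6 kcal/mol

Using ΔH = Σ nΔHc°(reactants) − Σ nΔHc°(products):
= [1·(-780.9) + 1·(-94.0) + 7·(-68.3)] − [2·(-372.8) + 1·(-530.6)]
= -76.8 kcal/mol

ΔHrxn = -76.8 kcal/mol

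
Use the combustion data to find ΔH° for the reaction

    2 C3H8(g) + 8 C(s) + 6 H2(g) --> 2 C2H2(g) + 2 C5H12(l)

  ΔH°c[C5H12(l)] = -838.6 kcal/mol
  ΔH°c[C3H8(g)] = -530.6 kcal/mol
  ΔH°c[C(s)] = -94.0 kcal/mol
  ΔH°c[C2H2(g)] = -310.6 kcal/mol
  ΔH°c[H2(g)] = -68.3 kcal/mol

Using ΔH = Σ nΔHc°(reactants) − Σ nΔHc°(products):
= [2·(-530.6) + 8·(-94.0) + 6·(-68.3)] − [2·(-310.6) + 2·(-838.6)]
= 75.4 kcal/mol

ΔH° = 75.4 kcal/mol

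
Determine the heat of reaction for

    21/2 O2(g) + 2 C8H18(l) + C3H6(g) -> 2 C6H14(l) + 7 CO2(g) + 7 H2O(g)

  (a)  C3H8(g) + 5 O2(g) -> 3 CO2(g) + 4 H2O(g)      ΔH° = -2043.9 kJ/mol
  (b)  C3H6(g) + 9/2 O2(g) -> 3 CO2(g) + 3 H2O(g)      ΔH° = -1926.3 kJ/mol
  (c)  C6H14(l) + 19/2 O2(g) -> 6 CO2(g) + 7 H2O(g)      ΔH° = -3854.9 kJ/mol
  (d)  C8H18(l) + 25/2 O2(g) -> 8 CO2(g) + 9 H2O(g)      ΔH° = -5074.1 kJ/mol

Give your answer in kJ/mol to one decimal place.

(a): not needed.
(b) as written: -1926.3 kJ/mol
(c) reversed and × 2: (-2)·(-3854.9) = +7709.8 kJ/mol
(d) × 2: (2)·(-5074.1) = -10148.2 kJ/mol
Since enthalpy is a state function, ΔH° = (1)·(-1926.3) + (-2)·(-3854.9) + (2)·(-5074.1) = -4364.7 kJ/mol

ΔH° = -4364.7 kJ/mol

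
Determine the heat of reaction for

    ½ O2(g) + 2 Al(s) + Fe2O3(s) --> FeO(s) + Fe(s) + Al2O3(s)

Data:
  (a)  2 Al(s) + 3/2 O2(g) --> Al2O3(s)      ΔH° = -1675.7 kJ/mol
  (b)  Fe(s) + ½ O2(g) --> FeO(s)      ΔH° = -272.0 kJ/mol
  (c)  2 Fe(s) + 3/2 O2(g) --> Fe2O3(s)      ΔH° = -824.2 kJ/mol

ΔH° = -1123.5 kJ/mol

(a) as written (Al2O3(s) already on the product side): -1675.7 kJ/mol
(b) as written (FeO(s) already on the product side): -272.0 kJ/mol
(c) reversed (Fe2O3(s) must end up as a reactant): +824.2 kJ/mol
Since enthalpy is a state function, ΔH° = (1)·(-1675.7) + (1)·(-272.0) + (-1)·(-824.2) = -1123.5 kJ/mol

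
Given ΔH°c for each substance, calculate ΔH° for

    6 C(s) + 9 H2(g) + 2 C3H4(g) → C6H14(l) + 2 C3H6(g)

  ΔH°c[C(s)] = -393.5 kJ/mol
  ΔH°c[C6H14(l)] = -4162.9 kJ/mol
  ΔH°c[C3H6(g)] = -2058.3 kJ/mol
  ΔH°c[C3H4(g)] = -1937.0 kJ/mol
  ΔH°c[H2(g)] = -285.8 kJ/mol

Using ΔH = Σ nΔHc°(reactants) − Σ nΔHc°(products):
= [6·(-393.5) + 9·(-285.8) + 2·(-1937.0)] − [1·(-4162.9) + 2·(-2058.3)]
= -527.7 kJ/mol

ΔH° = -527.7 kJ/mol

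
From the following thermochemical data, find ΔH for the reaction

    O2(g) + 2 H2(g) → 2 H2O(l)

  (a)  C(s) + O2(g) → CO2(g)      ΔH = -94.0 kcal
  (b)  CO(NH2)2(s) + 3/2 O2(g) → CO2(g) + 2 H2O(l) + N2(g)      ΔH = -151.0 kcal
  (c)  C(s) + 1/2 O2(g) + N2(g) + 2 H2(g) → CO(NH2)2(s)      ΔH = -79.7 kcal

(a) reversed: +94.0 kcal
(b) as written (H2O(l) already on the product side): -151.0 kcal
(c) as written (H2(g) already on the reactant side): -79.7 kcal
ΔH = (-1)·(-94.0) + (1)·(-151.0) + (1)·(-79.7) = -136.7 kcal

ΔH = -136.7 kcal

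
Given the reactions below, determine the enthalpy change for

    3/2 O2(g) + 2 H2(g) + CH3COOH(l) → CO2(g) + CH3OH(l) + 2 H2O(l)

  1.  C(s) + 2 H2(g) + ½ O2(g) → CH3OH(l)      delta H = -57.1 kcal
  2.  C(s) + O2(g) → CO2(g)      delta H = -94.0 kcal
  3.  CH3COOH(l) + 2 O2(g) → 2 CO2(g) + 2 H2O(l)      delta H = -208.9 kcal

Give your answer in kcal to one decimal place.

delta H = -172.0 kcal

eq. 1 as written (CH3OH(l) already on the product side): -57.1 kcal
eq. 2 reversed: +94.0 kcal
eq. 3 as written (CH3COOH(l) already on the reactant side): -208.9 kcal
Since enthalpy is a state function, delta H = (-57.1) + (+94.0) + (-208.9) = -172.0 kcal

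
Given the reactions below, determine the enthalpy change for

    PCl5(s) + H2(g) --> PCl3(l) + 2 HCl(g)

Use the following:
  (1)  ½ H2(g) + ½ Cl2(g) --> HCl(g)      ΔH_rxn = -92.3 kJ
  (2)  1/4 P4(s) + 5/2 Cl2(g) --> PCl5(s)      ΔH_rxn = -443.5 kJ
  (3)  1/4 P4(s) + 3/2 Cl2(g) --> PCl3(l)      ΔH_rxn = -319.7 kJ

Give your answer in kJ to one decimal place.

(1) × 2 (scale by 2 for the 2 HCl(g)): (2)·(-92.3) = -184.6 kJ
(2) reversed (PCl5(s) must end up as a reactant): +443.5 kJ
(3) as written (PCl3(l) already on the product side): -319.7 kJ
ΔH_rxn = (2)·(-92.3) + (-1)·(-443.5) + (1)·(-319.7) = -60.8 kJ

ΔH_rxn = -60.8 kJ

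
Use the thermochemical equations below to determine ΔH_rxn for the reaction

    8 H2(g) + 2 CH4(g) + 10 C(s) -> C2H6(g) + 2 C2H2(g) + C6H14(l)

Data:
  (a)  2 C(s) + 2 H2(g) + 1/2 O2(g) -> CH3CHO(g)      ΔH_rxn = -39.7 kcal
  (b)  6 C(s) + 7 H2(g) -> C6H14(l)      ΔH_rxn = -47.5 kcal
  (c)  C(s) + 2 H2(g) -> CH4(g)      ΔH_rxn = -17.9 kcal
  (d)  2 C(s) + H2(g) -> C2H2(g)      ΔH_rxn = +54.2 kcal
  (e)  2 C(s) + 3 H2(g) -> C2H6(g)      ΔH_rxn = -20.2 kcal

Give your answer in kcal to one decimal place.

(a): not needed (O2(g) appears nowhere else).
(b) as written (C6H14(l) already on the product side): -47.5 kcal
(c) reversed and × 2 (reverse to put CH4(g) on the reactant side; ×2 to match 2 CH4(g) in the target): (-2)·(-17.9) = +35.8 kcal
(d) × 2 (×2 to match 2 C2H2(g) in the target): (2)·(+54.2) = +108.4 kcal
(e) as written (C2H6(g) already on the product side): -20.2 kcal
By Hess's law, ΔH_rxn = (-47.5) + (+35.8) + (+108.4) + (-20.2) = 76.5 kcal

ΔH_rxn = 76.5 kcal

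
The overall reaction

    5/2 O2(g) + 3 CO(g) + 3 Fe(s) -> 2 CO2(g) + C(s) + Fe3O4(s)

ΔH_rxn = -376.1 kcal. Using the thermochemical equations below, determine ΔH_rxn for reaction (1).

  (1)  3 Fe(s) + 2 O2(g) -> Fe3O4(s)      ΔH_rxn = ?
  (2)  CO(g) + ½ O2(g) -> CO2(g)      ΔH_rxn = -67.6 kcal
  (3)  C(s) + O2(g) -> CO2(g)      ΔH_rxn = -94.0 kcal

(1) as written: contributes x
(2) × 3: (3)·(-67.6) = -202.8 kcal
(3) reversed: +94.0 kcal
-376.1 = (-202.8) + (+94.0) + x
x = (-376.1 − (-108.8)) / (1) = -267.3 kcal

ΔH_rxn = -267.3 kcal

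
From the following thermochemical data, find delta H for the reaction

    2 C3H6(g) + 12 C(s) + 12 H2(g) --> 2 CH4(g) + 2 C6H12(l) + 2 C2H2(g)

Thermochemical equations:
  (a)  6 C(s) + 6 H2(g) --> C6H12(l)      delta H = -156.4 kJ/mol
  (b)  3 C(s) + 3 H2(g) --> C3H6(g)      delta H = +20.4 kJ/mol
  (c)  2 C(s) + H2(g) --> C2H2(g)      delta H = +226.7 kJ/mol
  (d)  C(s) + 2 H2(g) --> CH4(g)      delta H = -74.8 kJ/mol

delta H = -49.8 kJ/mol

(a) × 2 (×2 to match 2 C6H12(l) in the target): (2)·(-156.4) = -312.8 kJ/mol
(b) reversed and × 2 (reverse to put C3H6(g) on the reactant side; ×2 to match 2 C3H6(g) in the target): (-2)·(+20.4) = -40.8 kJ/mol
(c) × 2 (×2 to match 2 C2H2(g) in the target): (2)·(+226.7) = +453.4 kJ/mol
(d) × 2 (×2 to match 2 CH4(g) in the target): (2)·(-74.8) = -149.6 kJ/mol
Summing the manipulated equations, delta H = (-312.8) + (-40.8) + (+453.4) + (-149.6) = -49.8 kJ/mol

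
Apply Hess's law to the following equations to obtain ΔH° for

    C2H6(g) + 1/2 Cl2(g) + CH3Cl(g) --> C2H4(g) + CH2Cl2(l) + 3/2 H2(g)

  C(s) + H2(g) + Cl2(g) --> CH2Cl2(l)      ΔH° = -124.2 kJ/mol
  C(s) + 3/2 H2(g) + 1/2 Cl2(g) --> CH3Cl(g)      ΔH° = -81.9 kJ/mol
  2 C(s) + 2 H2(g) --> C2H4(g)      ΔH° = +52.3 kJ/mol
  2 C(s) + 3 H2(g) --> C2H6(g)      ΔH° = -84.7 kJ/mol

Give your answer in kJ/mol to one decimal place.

ΔH° = 94.7 kJ/mol

equation 1 as written (CH2Cl2(l) already on the product side): -124.2 kJ/mol
equation 2 reversed (reverse to put CH3Cl(g) on the reactant side): +81.9 kJ/mol
equation 3 as written (C2H4(g) already on the product side): +52.3 kJ/mol
equation 4 reversed (reverse to put C2H6(g) on the reactant side): +84.7 kJ/mol
ΔH° = (1)·(-124.2) + (-1)·(-81.9) + (1)·(+52.3) + (-1)·(-84.7) = 94.7 kJ/mol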